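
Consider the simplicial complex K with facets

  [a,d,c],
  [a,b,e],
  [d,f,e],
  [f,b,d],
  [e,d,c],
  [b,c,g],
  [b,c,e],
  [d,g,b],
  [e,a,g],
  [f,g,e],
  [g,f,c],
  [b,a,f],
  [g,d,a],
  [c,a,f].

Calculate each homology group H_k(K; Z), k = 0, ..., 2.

K has 7 vertices, 21 edges, 14 triangles.
rank ∂_0 = 0, rank ∂_1 = 6 ⇒ b_0 = 7 − 0 − 6 = 1; all invariant factors of ∂_1 are 1 so no torsion. So H_0 = Z.
rank ∂_1 = 6, rank ∂_2 = 13 ⇒ b_1 = 21 − 6 − 13 = 2; all invariant factors of ∂_2 are 1 so no torsion. So H_1 = Z^2.
rank ∂_2 = 13, rank ∂_3 = 0 ⇒ b_2 = 14 − 13 − 0 = 1. So H_2 = Z.

H_0 = Z,  H_1 = Z^2,  H_2 = Z.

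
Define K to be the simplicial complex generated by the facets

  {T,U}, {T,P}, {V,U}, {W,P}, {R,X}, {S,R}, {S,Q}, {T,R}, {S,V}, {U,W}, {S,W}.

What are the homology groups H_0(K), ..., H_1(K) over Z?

Fix the vertex order P < Q < R < S < T < U < V < W < X and write every simplex with vertices in increasing order. Then dim K = 1 and the simplices of K are:

  0-simplices (9): P, Q, R, S, T, U, V, W, X
  1-simplices (11): PT, PW, QS, RS, RT, RX, SV, SW, TU, UV, UW

so the chain groups are C_0 ≅ Z^9, C_1 ≅ Z^11.

∂_1: C_1 → C_0 sends each edge [p,q] (with p < q) to q − p.
This gives a 9×11 integer matrix of rank 8; reducing to Smith normal form yields diagonal entries (1,1,1,1,1,1,1,1).

Computing H_k = (kernel of ∂_k) / (image of ∂_{k+1}):

  H_0: rank C_0 − rank ∂_1 = 9 − 8 = 1, and the invariant factors of ∂_1 are all 1, so H_0 ≅ Z.
  H_1: rank ker ∂_1 − rank ∂_2 = (11 − 8) − 0 = 3, and there is no ∂_2, so H_1 ≅ Z^3.

H_0 ≅ Z,  H_1 ≅ Z^3.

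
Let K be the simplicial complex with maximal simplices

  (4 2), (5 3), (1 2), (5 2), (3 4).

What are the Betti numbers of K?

b_0 = 1, b_1 = 1.

Fix the vertex order 1 < 2 < 3 < 4 < 5 and write every simplex with vertices in increasing order. Then dim K = 1 and the simplices of K are:

  0-simplices (5): [1], [2], [3], [4], [5]
  1-simplices (5): [1,2], [2,4], [2,5], [3,4], [3,5]

so the chain groups are C_0 ≅ Z^5, C_1 ≅ Z^5.

Boundary ∂_1: C_1 → C_0 is given by ∂[p,q] = [q] − [p]. For instance
  ∂[1,2] = [2] − [1].
As a 5×5 matrix over Z this has rank 4, with invariant factors (1,1,1,1).

Now H_k = ker ∂_k / im ∂_{k+1}, so:

  H_0: rank C_0 − rank ∂_1 = 5 − 4 = 1, and the invariant factors of ∂_1 are all 1, so H_0 = Z.
  H_1: rank ker ∂_1 − rank ∂_2 = (5 − 4) − 0 = 1, and there is no ∂_2, so H_1 = Z.

As a check, the Euler characteristic is 5 − 5 = 0, which agrees with 1 − 1 = 0.

Hence the Betti numbers are b_0 = 1, b_1 = 1.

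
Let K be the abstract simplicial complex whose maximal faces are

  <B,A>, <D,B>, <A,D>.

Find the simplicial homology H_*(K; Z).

Fix the vertex order A < B < D and write every simplex with vertices in increasing order. Then dim K = 1 and the simplices of K are:

  0-simplices (3): A, B, D
  1-simplices (3): AB, AD, BD

giving chain groups C_0 ≅ Z^3, C_1 ≅ Z^3.

Boundary ∂_1: C_1 → C_0 sends each edge [p,q] (with p < q) to q − p.
The resulting 3×3 matrix has rank 2, and its Smith normal form has invariant factors (1,1).

Now H_k = ker ∂_k / im ∂_{k+1}, so:

  H_0: rank C_0 − rank ∂_1 = 3 − 2 = 1, and the invariant factors of ∂_1 are all 1, so H_0 = Z.
  H_1: rank ker ∂_1 − rank ∂_2 = (3 − 2) − 0 = 1, and there is no ∂_2, so H_1 = Z.

As a check, the Euler characteristic is 3 − 3 = 0, which agrees with 1 − 1 = 0.

H_0 = Z,  H_1 = Z.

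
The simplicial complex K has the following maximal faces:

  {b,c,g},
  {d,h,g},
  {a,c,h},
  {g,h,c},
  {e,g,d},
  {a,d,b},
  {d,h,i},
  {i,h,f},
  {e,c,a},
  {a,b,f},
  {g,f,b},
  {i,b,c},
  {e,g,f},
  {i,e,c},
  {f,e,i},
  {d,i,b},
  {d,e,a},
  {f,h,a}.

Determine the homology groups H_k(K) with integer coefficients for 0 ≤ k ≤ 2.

Take the total order a < b < c < d < e < f < g < h < i on the vertex set. Then K (dimension 2) consists of the simplices:

  0-simplices (9): a, b, c, d, e, f, g, h, i
  1-simplices (27): ab, ac, ad, ae, af, ah, bc, bd, bf, bg, bi, ce, cg, ch, ci, de, dg, dh, di, ef, eg, ei, fg, fh, fi, gh, hi
  2-simplices (18): abd, abf, ace, ach, ade, afh, bcg, bci, bdi, bfg, cei, cgh, deg, dgh, dhi, efg, efi, fhi

so the chain groups are C_0 ≅ Z^9, C_1 ≅ Z^27, C_2 ≅ Z^18.

The boundary map ∂_1: C_1 → C_0 sends each edge [p,q] (with p < q) to q − p. For instance
  ∂bf = f − b.
The 9×27 boundary matrix has rank 8 and Smith normal form diag(1,1,1,1,1,1,1,1).

Boundary ∂_2: C_2 → C_1 acts by ∂[p,q,r] = [q,r] − [p,r] + [p,q]. For instance
  ∂abf = bf − af + ab,
  ∂fhi = hi − fi + fh.
The resulting 27×18 matrix has rank 17, and its Smith normal form has invariant factors (1,1,1,1,1,1,1,1,1,1,1,1,1,1,1,1,1).

Reading off H_k = ker ∂_k / im ∂_{k+1}:

  H_0: rank C_0 − rank ∂_1 = 9 − 8 = 1, and the invariant factors of ∂_1 are all 1, so H_0 ≅ Z.
  H_1: rank ker ∂_1 − rank ∂_2 = (27 − 8) − 17 = 2, and the invariant factors of ∂_2 are all 1, so H_1 ≅ Z^2.
  H_2: rank ker ∂_2 − rank ∂_3 = (18 − 17) − 0 = 1, and there is no ∂_3, so H_2 ≅ Z.

(K is a triangulation of the torus T^2.)

H_0 = Z,  H_1 = Z^2,  H_2 = Z.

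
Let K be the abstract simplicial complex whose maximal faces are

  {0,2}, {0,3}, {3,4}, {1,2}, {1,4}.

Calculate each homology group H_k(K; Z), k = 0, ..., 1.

H_0 = Z,  H_1 = Z.

We work with the vertex ordering 0 < 1 < 2 < 3 < 4. The simplices of K, each written with vertices in increasing order, are:

  0-simplices (5): [0], [1], [2], [3], [4]
  1-simplices (5): [0,2], [0,3], [1,2], [1,4], [3,4]

Hence C_0 ≅ Z^5, C_1 ≅ Z^5.

The boundary map ∂_1: C_1 → C_0 maps an edge to its endpoints' difference, ∂[p,q] = q − p.
This gives a 5×5 integer matrix of rank 4; reducing to Smith normal form yields diagonal entries (1,1,1,1).

Now H_k = ker ∂_k / im ∂_{k+1}, so:

  H_0: rank C_0 − rank ∂_1 = 5 − 4 = 1, and the invariant factors of ∂_1 are all 1, so H_0 = Z.
  H_1: rank ker ∂_1 − rank ∂_2 = (5 − 4) − 0 = 1, and there is no ∂_2, so H_1 = Z.

As a check, the Euler characteristic is 5 − 5 = 0, which agrees with 1 − 1 = 0.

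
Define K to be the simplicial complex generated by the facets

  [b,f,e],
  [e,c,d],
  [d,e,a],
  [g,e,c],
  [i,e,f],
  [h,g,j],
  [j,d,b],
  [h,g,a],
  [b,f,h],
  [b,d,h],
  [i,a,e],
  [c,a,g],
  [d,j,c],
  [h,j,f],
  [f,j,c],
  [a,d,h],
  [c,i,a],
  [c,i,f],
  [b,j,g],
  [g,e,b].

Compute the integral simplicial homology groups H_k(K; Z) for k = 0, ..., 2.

H_0 ≅ Z,  H_1 ≅ Z ⊕ Z_2,  H_2 = 0.

We work with the vertex ordering a < b < c < d < e < f < g < h < i < j. The simplices of K, each written with vertices in increasing order, are:

  0-simplices (10): a, b, c, d, e, f, g, h, i, j
  1-simplices (30): ac, ad, ae, ag, ah, ai, bd, be, bf, bg, bh, bj, cd, ce, cf, cg, ci, cj, de, dh, dj, ef, eg, ei, fh, fi, fj, gh, gj, hj
  2-simplices (20): acg, aci, ade, adh, aei, agh, bdh, bdj, bef, beg, bfh, bgj, cde, cdj, ceg, cfi, cfj, efi, fhj, ghj

giving chain groups C_0 ≅ Z^10, C_1 ≅ Z^30, C_2 ≅ Z^20.

Boundary ∂_1: C_1 → C_0 is given by ∂[p,q] = [q] − [p]. For instance
  ∂eg = g − e.
This gives a 10×30 integer matrix of rank 9; reducing to Smith normal form yields diagonal entries (1,1,1,1,1,1,1,1,1).

The boundary map ∂_2: C_2 → C_1 acts by ∂[p,q,r] = [q,r] − [p,r] + [p,q]. For instance
  ∂beg = eg − bg + be,
  ∂acg = cg − ag + ac.
This gives a 30×20 integer matrix of rank 20; reducing to Smith normal form yields diagonal entries (1,1,1,1,1,1,1,1,1,1,1,1,1,1,1,1,1,1,1,2).

Reading off H_k = ker ∂_k / im ∂_{k+1}:

  H_0: rank C_0 − rank ∂_1 = 10 − 9 = 1, and the invariant factors of ∂_1 are all 1, so H_0 ≅ Z.
  H_1: rank ker ∂_1 − rank ∂_2 = (30 − 9) − 20 = 1, and ∂_2 has invariant factor 2 > 1, so H_1 ≅ Z ⊕ Z_2.
  H_2: rank ker ∂_2 − rank ∂_3 = (20 − 20) − 0 = 0, and there is no ∂_3, so H_2 ≅ 0.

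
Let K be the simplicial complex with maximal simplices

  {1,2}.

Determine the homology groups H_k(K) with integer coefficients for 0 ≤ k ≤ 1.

Fix the vertex order 1 < 2 and write every simplex with vertices in increasing order. Then dim K = 1 and the simplices of K are:

  0-simplices (2): [1], [2]
  1-simplices (1): [1,2]

Hence C_0 ≅ Z^2, C_1 ≅ Z^1.

The boundary map ∂_1: C_1 → C_0 maps an edge to its endpoints' difference, ∂[p,q] = q − p.
As a 2×1 matrix over Z this has rank 1, with invariant factors (1).

Reading off H_k = ker ∂_k / im ∂_{k+1}:

  H_0: rank C_0 − rank ∂_1 = 2 − 1 = 1, and the invariant factors of ∂_1 are all 1, so H_0 = Z.
  H_1: rank ker ∂_1 − rank ∂_2 = (1 − 1) − 0 = 0, and there is no ∂_2, so H_1 = 0.

As a check, the Euler characteristic is 2 − 1 = 1, which agrees with 1 − 0 = 1.
(K is a triangulation of the 1-simplex.)

H_0 ≅ Z,  H_1 = 0.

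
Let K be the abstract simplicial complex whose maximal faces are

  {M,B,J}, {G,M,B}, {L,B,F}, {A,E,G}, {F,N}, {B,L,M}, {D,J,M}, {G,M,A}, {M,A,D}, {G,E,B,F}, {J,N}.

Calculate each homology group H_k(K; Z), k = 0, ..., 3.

K has 10 vertices, 21 edges, 12 triangles, 1 3-simplex.
rank ∂_0 = 0, rank ∂_1 = 9 ⇒ b_0 = 10 − 0 − 9 = 1; all invariant factors of ∂_1 are 1 so no torsion. So H_0 ≅ Z.
rank ∂_1 = 9, rank ∂_2 = 11 ⇒ b_1 = 21 − 9 − 11 = 1; all invariant factors of ∂_2 are 1 so no torsion. So H_1 ≅ Z.
rank ∂_2 = 11, rank ∂_3 = 1 ⇒ b_2 = 12 − 11 − 1 = 0; all invariant factors of ∂_3 are 1 so no torsion. So H_2 ≅ 0.
rank ∂_3 = 1, rank ∂_4 = 0 ⇒ b_3 = 1 − 1 − 0 = 0. So H_3 ≅ 0.

H_0 ≅ Z,  H_1 ≅ Z,  H_2 = 0,  H_3 = 0.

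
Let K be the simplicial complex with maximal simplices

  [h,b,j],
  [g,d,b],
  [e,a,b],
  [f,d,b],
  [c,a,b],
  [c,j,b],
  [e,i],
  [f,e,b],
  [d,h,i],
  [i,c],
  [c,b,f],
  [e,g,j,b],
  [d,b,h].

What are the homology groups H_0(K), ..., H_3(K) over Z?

K has 10 vertices, 24 edges, 14 triangles, 1 3-simplex.
rank ∂_0 = 0, rank ∂_1 = 9 ⇒ b_0 = 10 − 0 − 9 = 1; all invariant factors of ∂_1 are 1 so no torsion. So H_0 = Z.
rank ∂_1 = 9, rank ∂_2 = 13 ⇒ b_1 = 24 − 9 − 13 = 2; all invariant factors of ∂_2 are 1 so no torsion. So H_1 = Z^2.
rank ∂_2 = 13, rank ∂_3 = 1 ⇒ b_2 = 14 − 13 − 1 = 0; all invariant factors of ∂_3 are 1 so no torsion. So H_2 = 0.
rank ∂_3 = 1, rank ∂_4 = 0 ⇒ b_3 = 1 − 1 − 0 = 0. So H_3 = 0.

H_0 = Z,  H_1 = Z^2,  H_2 = 0,  H_3 = 0.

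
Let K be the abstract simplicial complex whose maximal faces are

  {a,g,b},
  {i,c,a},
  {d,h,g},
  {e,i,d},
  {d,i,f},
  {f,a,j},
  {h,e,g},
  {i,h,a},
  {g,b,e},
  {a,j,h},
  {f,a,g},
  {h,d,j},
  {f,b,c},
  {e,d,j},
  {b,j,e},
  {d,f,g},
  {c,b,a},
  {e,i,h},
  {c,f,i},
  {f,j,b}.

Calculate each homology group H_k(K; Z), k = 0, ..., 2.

We work with the vertex ordering a < b < c < d < e < f < g < h < i < j. The simplices of K, each written with vertices in increasing order, are:

  0-simplices (10): a, b, c, d, e, f, g, h, i, j
  1-simplices (30): ab, ac, af, ag, ah, ai, aj, bc, be, bf, bg, bj, cf, ci, de, df, dg, dh, di, dj, eg, eh, ei, ej, fg, fi, fj, gh, hi, hj
  2-simplices (20): abc, abg, aci, afg, afj, ahi, ahj, bcf, beg, bej, bfj, cfi, dei, dej, dfg, dfi, dgh, dhj, egh, ehi

so the chain groups are C_0 ≅ Z^10, C_1 ≅ Z^30, C_2 ≅ Z^20.

∂_1: C_1 → C_0 is given by ∂[p,q] = [q] − [p].
The 10×30 boundary matrix has rank 9 and Smith normal form diag(1,1,1,1,1,1,1,1,1).

Boundary ∂_2: C_2 → C_1 maps a triangle to the signed sum of its edges. For instance
  ∂abg = bg − ag + ab,
  ∂afg = fg − ag + af.
The 30×20 boundary matrix has rank 20 and Smith normal form diag(1,1,1,1,1,1,1,1,1,1,1,1,1,1,1,1,1,1,1,2).

Reading off H_k = ker ∂_k / im ∂_{k+1}:

  H_0: rank C_0 − rank ∂_1 = 10 − 9 = 1, and the invariant factors of ∂_1 are all 1, so H_0 = Z.
  H_1: rank ker ∂_1 − rank ∂_2 = (30 − 9) − 20 = 1, and ∂_2 has invariant factor 2 > 1, so H_1 = Z ⊕ Z/2Z.
  H_2: rank ker ∂_2 − rank ∂_3 = (20 − 20) − 0 = 0, and there is no ∂_3, so H_2 = 0.

As a check, the Euler characteristic is 10 − 30 + 20 = 0, which agrees with 1 − 1 + 0 = 0.

H_0 ≅ Z,  H_1 ≅ Z ⊕ Z/2Z,  H_2 = 0.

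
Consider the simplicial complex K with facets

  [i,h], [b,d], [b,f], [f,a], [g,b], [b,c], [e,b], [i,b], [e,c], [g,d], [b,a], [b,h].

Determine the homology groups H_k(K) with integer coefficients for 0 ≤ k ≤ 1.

H_0 ≅ Z,  H_1 ≅ Z^4.

Take the total order a < b < c < d < e < f < g < h < i on the vertex set. Then K (dimension 1) consists of the simplices:

  0-simplices (9): a, b, c, d, e, f, g, h, i
  1-simplices (12): ab, af, bc, bd, be, bf, bg, bh, bi, ce, dg, hi

so the chain groups are C_0 ≅ Z^9, C_1 ≅ Z^12.

∂_1: C_1 → C_0 sends each edge [p,q] (with p < q) to q − p. For instance
  ∂ab = b − a.
The 9×12 boundary matrix has rank 8 and Smith normal form diag(1,1,1,1,1,1,1,1).

Reading off H_k = ker ∂_k / im ∂_{k+1}:

  H_0: rank C_0 − rank ∂_1 = 9 − 8 = 1, and the invariant factors of ∂_1 are all 1, so H_0 = Z.
  H_1: rank ker ∂_1 − rank ∂_2 = (12 − 8) − 0 = 4, and there is no ∂_2, so H_1 = Z^4.

As a check, the Euler characteristic is 9 − 12 = -3, which agrees with 1 − 4 = -3.
(K is a triangulation of a wedge of 4 circles.)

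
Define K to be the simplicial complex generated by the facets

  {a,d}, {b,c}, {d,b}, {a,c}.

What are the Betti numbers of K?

b_0 = 1, b_1 = 1.

K has 4 vertices, 4 edges.
rank ∂_0 = 0, rank ∂_1 = 3 ⇒ b_0 = 4 − 0 − 3 = 1; all invariant factors of ∂_1 are 1 so no torsion. So H_0 = Z.
rank ∂_1 = 3, rank ∂_2 = 0 ⇒ b_1 = 4 − 3 − 0 = 1. So H_1 = Z.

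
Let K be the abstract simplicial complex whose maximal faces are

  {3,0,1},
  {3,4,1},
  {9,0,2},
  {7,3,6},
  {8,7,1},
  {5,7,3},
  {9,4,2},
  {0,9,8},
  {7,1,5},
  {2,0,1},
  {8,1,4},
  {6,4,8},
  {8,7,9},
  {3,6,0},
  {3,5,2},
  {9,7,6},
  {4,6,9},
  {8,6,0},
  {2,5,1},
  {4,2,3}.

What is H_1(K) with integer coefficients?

H_1 ≅ Z ⊕ Z_2.

Fix the vertex order 0 < 1 < 2 < 3 < 4 < 5 < 6 < 7 < 8 < 9 and write every simplex with vertices in increasing order. Then dim K = 2 and the simplices of K are:

  0-simplices (10): [0], [1], [2], [3], [4], [5], [6], [7], [8], [9]
  1-simplices (30): (30 of them)
  2-simplices (20): (20 of them)

Hence C_0 ≅ Z^10, C_1 ≅ Z^30, C_2 ≅ Z^20.

∂_1: C_1 → C_0 is given by ∂[p,q] = [q] − [p]. For instance
  ∂[0,9] = [9] − [0].
The resulting 10×30 matrix has rank 9, and its Smith normal form has invariant factors (1,1,1,1,1,1,1,1,1).

Boundary ∂_2: C_2 → C_1 sends each 2-simplex [p,q,r] to [q,r] − [p,r] + [p,q]. For instance
  ∂[2,3,4] = [3,4] − [2,4] + [2,3],
  ∂[1,2,5] = [2,5] − [1,5] + [1,2].
The 30×20 boundary matrix has rank 20 and Smith normal form diag(1,1,1,1,1,1,1,1,1,1,1,1,1,1,1,1,1,1,1,2).

Computing H_k = (kernel of ∂_k) / (image of ∂_{k+1}):

  H_1: rank ker ∂_1 − rank ∂_2 = (30 − 9) − 20 = 1, and ∂_2 has invariant factor 2 > 1, so H_1 = Z ⊕ Z_2.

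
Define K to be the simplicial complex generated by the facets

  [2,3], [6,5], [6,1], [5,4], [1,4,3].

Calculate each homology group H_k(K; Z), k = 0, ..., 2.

K has 6 vertices, 7 edges, 1 triangle.
rank ∂_0 = 0, rank ∂_1 = 5 ⇒ b_0 = 6 − 0 − 5 = 1; all invariant factors of ∂_1 are 1 so no torsion. So H_0 = Z.
rank ∂_1 = 5, rank ∂_2 = 1 ⇒ b_1 = 7 − 5 − 1 = 1; all invariant factors of ∂_2 are 1 so no torsion. So H_1 = Z.
rank ∂_2 = 1, rank ∂_3 = 0 ⇒ b_2 = 1 − 1 − 0 = 0. So H_2 = 0.

H_0 = Z,  H_1 = Z,  H_2 = 0.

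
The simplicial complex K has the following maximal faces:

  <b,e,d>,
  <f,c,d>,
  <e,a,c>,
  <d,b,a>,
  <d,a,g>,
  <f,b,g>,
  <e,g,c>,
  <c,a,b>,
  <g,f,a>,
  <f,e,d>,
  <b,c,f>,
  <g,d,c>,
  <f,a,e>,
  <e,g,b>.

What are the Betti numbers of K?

Take the total order a < b < c < d < e < f < g on the vertex set. Then K (dimension 2) consists of the simplices:

  0-simplices (7): a, b, c, d, e, f, g
  1-simplices (21): ab, ac, ad, ae, af, ag, bc, bd, be, bf, bg, cd, ce, cf, cg, de, df, dg, ef, eg, fg
  2-simplices (14): abc, abd, ace, adg, aef, afg, bcf, bde, beg, bfg, cdf, cdg, ceg, def

so the chain groups are C_0 ≅ Z^7, C_1 ≅ Z^21, C_2 ≅ Z^14.

∂_1: C_1 → C_0 maps an edge to its endpoints' difference, ∂[p,q] = q − p. For instance
  ∂bd = d − b.
This gives a 7×21 integer matrix of rank 6; reducing to Smith normal form yields diagonal entries (1,1,1,1,1,1).

The boundary map ∂_2: C_2 → C_1 maps a triangle to the signed sum of its edges. For instance
  ∂cdg = dg − cg + cd,
  ∂bde = de − be + bd.
The resulting 21×14 matrix has rank 13, and its Smith normal form has invariant factors (1,1,1,1,1,1,1,1,1,1,1,1,1).

From H_k ≅ ker(∂_k) / im(∂_{k+1}) we obtain:

  H_0: rank C_0 − rank ∂_1 = 7 − 6 = 1, and the invariant factors of ∂_1 are all 1, so H_0 = Z.
  H_1: rank ker ∂_1 − rank ∂_2 = (21 − 6) − 13 = 2, and the invariant factors of ∂_2 are all 1, so H_1 = Z^2.
  H_2: rank ker ∂_2 − rank ∂_3 = (14 − 13) − 0 = 1, and there is no ∂_3, so H_2 = Z.

(K is a triangulation of the torus T^2.)

Hence the Betti numbers are b_0 = 1, b_1 = 2, b_2 = 1.

b_0 = 1, b_1 = 2, b_2 = 1.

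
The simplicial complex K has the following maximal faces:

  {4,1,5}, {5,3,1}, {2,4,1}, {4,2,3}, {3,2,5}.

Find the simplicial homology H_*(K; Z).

Take the total order 1 < 2 < 3 < 4 < 5 on the vertex set. Then K (dimension 2) consists of the simplices:

  0-simplices (5): [1], [2], [3], [4], [5]
  1-simplices (10): [1,2], [1,3], [1,4], [1,5], [2,3], [2,4], [2,5], [3,4], [3,5], [4,5]
  2-simplices (5): [1,2,4], [1,3,5], [1,4,5], [2,3,4], [2,3,5]

Hence C_0 ≅ Z^5, C_1 ≅ Z^10, C_2 ≅ Z^5.

Boundary ∂_1: C_1 → C_0 maps an edge to its endpoints' difference, ∂[p,q] = q − p. For instance
  ∂[2,5] = [5] − [2].
As a 5×10 matrix over Z this has rank 4, with invariant factors (1,1,1,1).

Boundary ∂_2: C_2 → C_1 sends each 2-simplex [p,q,r] to [q,r] − [p,r] + [p,q]. For instance
  ∂[2,3,4] = [3,4] − [2,4] + [2,3],
  ∂[1,2,4] = [2,4] − [1,4] + [1,2].
The 10×5 boundary matrix has rank 5 and Smith normal form diag(1,1,1,1,1).

Now H_k = ker ∂_k / im ∂_{k+1}, so:

  H_0: rank C_0 − rank ∂_1 = 5 − 4 = 1, and the invariant factors of ∂_1 are all 1, so H_0 ≅ Z.
  H_1: rank ker ∂_1 − rank ∂_2 = (10 − 4) − 5 = 1, and the invariant factors of ∂_2 are all 1, so H_1 ≅ Z.
  H_2: rank ker ∂_2 − rank ∂_3 = (5 − 5) − 0 = 0, and there is no ∂_3, so H_2 ≅ 0.

H_0 ≅ Z,  H_1 ≅ Z,  H_2 = 0.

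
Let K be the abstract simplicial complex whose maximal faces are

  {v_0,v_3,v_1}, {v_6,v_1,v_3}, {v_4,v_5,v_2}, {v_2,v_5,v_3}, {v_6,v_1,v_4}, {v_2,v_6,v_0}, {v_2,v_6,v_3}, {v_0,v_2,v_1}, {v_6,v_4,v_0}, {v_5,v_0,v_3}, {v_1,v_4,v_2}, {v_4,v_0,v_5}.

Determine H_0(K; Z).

H_0 = Z.

We work with the vertex ordering v_0 < v_1 < v_2 < v_3 < v_4 < v_5 < v_6. The simplices of K, each written with vertices in increasing order, are:

  0-simplices (7): [v_0], [v_1], [v_2], [v_3], [v_4], [v_5], [v_6]
  1-simplices (18): (18 of them)
  2-simplices (12): (12 of them)

so the chain groups are C_0 ≅ Z^7, C_1 ≅ Z^18, C_2 ≅ Z^12.

Boundary ∂_1: C_1 → C_0 sends each edge [p,q] (with p < q) to q − p.
This gives a 7×18 integer matrix of rank 6; reducing to Smith normal form yields diagonal entries (1,1,1,1,1,1).

Boundary ∂_2: C_2 → C_1 maps a triangle to the signed sum of its edges. For instance
  ∂[v_0,v_4,v_5] = [v_4,v_5] − [v_0,v_5] + [v_0,v_4],
  ∂[v_1,v_4,v_6] = [v_4,v_6] − [v_1,v_6] + [v_1,v_4].
The 18×12 boundary matrix has rank 12 and Smith normal form diag(1,1,1,1,1,1,1,1,1,1,1,2).

Computing H_k = (kernel of ∂_k) / (image of ∂_{k+1}):

  H_0: rank C_0 − rank ∂_1 = 7 − 6 = 1, and the invariant factors of ∂_1 are all 1, so H_0 = Z.

(K is a triangulation of the real projective plane RP^2.)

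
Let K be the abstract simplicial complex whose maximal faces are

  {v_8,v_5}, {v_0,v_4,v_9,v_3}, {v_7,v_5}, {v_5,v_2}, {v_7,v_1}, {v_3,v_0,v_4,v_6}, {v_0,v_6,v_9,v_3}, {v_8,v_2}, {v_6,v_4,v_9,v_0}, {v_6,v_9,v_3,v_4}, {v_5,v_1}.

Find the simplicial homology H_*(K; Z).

H_0 = Z^2,  H_1 = Z^2,  H_2 = 0,  H_3 = Z.

We work with the vertex ordering v_0 < v_1 < v_2 < v_3 < v_4 < v_5 < v_6 < v_7 < v_8 < v_9. The simplices of K, each written with vertices in increasing order, are:

  0-simplices (10): [v_0], [v_1], [v_2], [v_3], [v_4], [v_5], [v_6], [v_7], [v_8], [v_9]
  1-simplices (16): (16 of them)
  2-simplices (10): [v_0,v_3,v_4], [v_0,v_3,v_6], [v_0,v_3,v_9], [v_0,v_4,v_6], [v_0,v_4,v_9], [v_0,v_6,v_9], [v_3,v_4,v_6], [v_3,v_4,v_9], [v_3,v_6,v_9], [v_4,v_6,v_9]
  3-simplices (5): [v_0,v_3,v_4,v_6], [v_0,v_3,v_4,v_9], [v_0,v_3,v_6,v_9], [v_0,v_4,v_6,v_9], [v_3,v_4,v_6,v_9]

so the chain groups are C_0 ≅ Z^10, C_1 ≅ Z^16, C_2 ≅ Z^10, C_3 ≅ Z^5.

∂_1: C_1 → C_0 sends each edge [p,q] (with p < q) to q − p.
The 10×16 boundary matrix has rank 8 and Smith normal form diag(1,1,1,1,1,1,1,1).

The boundary map ∂_2: C_2 → C_1 sends each 2-simplex [p,q,r] to [q,r] − [p,r] + [p,q]. For instance
  ∂[v_0,v_4,v_6] = [v_4,v_6] − [v_0,v_6] + [v_0,v_4],
  ∂[v_4,v_6,v_9] = [v_6,v_9] − [v_4,v_9] + [v_4,v_6].
This gives a 16×10 integer matrix of rank 6; reducing to Smith normal form yields diagonal entries (1,1,1,1,1,1).

The boundary map ∂_3: C_3 → C_2 sends each 3-simplex σ to the alternating sum Σ_i (−1)^i (σ with its i-th vertex removed). For instance
  ∂[v_0,v_3,v_4,v_9] = [v_3,v_4,v_9] − [v_0,v_4,v_9] + [v_0,v_3,v_9] − [v_0,v_3,v_4],
  ∂[v_0,v_3,v_4,v_6] = [v_3,v_4,v_6] − [v_0,v_4,v_6] + [v_0,v_3,v_6] − [v_0,v_3,v_4].
As a 10×5 matrix over Z this has rank 4, with invariant factors (1,1,1,1).

Now H_k = ker ∂_k / im ∂_{k+1}, so:

  H_0: rank C_0 − rank ∂_1 = 10 − 8 = 2, and the invariant factors of ∂_1 are all 1, so H_0 = Z^2.
  H_1: rank ker ∂_1 − rank ∂_2 = (16 − 8) − 6 = 2, and the invariant factors of ∂_2 are all 1, so H_1 = Z^2.
  H_2: rank ker ∂_2 − rank ∂_3 = (10 − 6) − 4 = 0, and the invariant factors of ∂_3 are all 1, so H_2 = 0.
  H_3: rank ker ∂_3 − rank ∂_4 = (5 − 4) − 0 = 1, and there is no ∂_4, so H_3 = Z.

As a check, the Euler characteristic is 10 − 16 + 10 − 5 = -1, which agrees with 2 − 2 + 0 − 1 = -1.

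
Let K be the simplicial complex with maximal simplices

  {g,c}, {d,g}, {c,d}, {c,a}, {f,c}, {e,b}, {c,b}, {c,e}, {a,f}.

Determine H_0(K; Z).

Order the vertices as a < b < c < d < e < f < g. Listing each simplex with vertices in this order, K has dimension 1 with simplices:

  0-simplices (7): a, b, c, d, e, f, g
  1-simplices (9): ac, af, bc, be, cd, ce, cf, cg, dg

so the chain groups are C_0 ≅ Z^7, C_1 ≅ Z^9.

Boundary ∂_1: C_1 → C_0 maps an edge to its endpoints' difference, ∂[p,q] = q − p. For instance
  ∂ac = c − a.
The resulting 7×9 matrix has rank 6, and its Smith normal form has invariant factors (1,1,1,1,1,1).

Now H_k = ker ∂_k / im ∂_{k+1}, so:

  H_0: rank C_0 − rank ∂_1 = 7 − 6 = 1, and the invariant factors of ∂_1 are all 1, so H_0 ≅ Z.

(K is a triangulation of a wedge of 3 circles.)

H_0 = Z.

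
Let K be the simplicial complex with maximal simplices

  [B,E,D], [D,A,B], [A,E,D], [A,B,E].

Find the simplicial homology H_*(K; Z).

K has 4 vertices, 6 edges, 4 triangles.
rank ∂_0 = 0, rank ∂_1 = 3 ⇒ b_0 = 4 − 0 − 3 = 1; all invariant factors of ∂_1 are 1 so no torsion. So H_0 ≅ Z.
rank ∂_1 = 3, rank ∂_2 = 3 ⇒ b_1 = 6 − 3 − 3 = 0; all invariant factors of ∂_2 are 1 so no torsion. So H_1 ≅ 0.
rank ∂_2 = 3, rank ∂_3 = 0 ⇒ b_2 = 4 − 3 − 0 = 1. So H_2 ≅ Z.

H_0 = Z,  H_1 = 0,  H_2 = Z.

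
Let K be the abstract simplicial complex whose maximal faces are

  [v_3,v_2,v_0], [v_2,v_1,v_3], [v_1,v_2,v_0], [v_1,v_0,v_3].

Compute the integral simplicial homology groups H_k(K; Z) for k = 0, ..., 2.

Fix the vertex order v_0 < v_1 < v_2 < v_3 and write every simplex with vertices in increasing order. Then dim K = 2 and the simplices of K are:

  0-simplices (4): [v_0], [v_1], [v_2], [v_3]
  1-simplices (6): [v_0,v_1], [v_0,v_2], [v_0,v_3], [v_1,v_2], [v_1,v_3], [v_2,v_3]
  2-simplices (4): [v_0,v_1,v_2], [v_0,v_1,v_3], [v_0,v_2,v_3], [v_1,v_2,v_3]

giving chain groups C_0 ≅ Z^4, C_1 ≅ Z^6, C_2 ≅ Z^4.

Boundary ∂_1: C_1 → C_0 maps an edge to its endpoints' difference, ∂[p,q] = q − p. For instance
  ∂[v_1,v_3] = [v_3] − [v_1].
The resulting 4×6 matrix has rank 3, and its Smith normal form has invariant factors (1,1,1).

The boundary map ∂_2: C_2 → C_1 acts by ∂[p,q,r] = [q,r] − [p,r] + [p,q]. For instance
  ∂[v_1,v_2,v_3] = [v_2,v_3] − [v_1,v_3] + [v_1,v_2],
  ∂[v_0,v_1,v_3] = [v_1,v_3] − [v_0,v_3] + [v_0,v_1].
The resulting 6×4 matrix has rank 3, and its Smith normal form has invariant factors (1,1,1).

Computing H_k = (kernel of ∂_k) / (image of ∂_{k+1}):

  H_0: rank C_0 − rank ∂_1 = 4 − 3 = 1, and the invariant factors of ∂_1 are all 1, so H_0 ≅ Z.
  H_1: rank ker ∂_1 − rank ∂_2 = (6 − 3) − 3 = 0, and the invariant factors of ∂_2 are all 1, so H_1 ≅ 0.
  H_2: rank ker ∂_2 − rank ∂_3 = (4 − 3) − 0 = 1, and there is no ∂_3, so H_2 ≅ Z.

(K is a triangulation of the 2-sphere S^2.)

H_0 ≅ Z,  H_1 = 0,  H_2 ≅ Z.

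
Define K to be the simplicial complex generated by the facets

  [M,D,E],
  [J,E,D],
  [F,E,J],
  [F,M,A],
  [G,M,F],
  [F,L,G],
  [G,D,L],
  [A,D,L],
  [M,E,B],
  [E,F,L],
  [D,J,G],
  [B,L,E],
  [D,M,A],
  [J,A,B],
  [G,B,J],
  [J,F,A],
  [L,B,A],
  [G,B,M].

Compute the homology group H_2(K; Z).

Fix the vertex order A < B < D < E < F < G < J < L < M and write every simplex with vertices in increasing order. Then dim K = 2 and the simplices of K are:

  0-simplices (9): A, B, D, E, F, G, J, L, M
  1-simplices (27): AB, AD, AF, AJ, AL, AM, BE, BG, BJ, BL, BM, DE, DG, DJ, DL, DM, EF, EJ, EL, EM, FG, FJ, FL, FM, GJ, GL, GM
  2-simplices (18): ABJ, ABL, ADL, ADM, AFJ, AFM, BEL, BEM, BGJ, BGM, DEJ, DEM, DGJ, DGL, EFJ, EFL, FGL, FGM

so the chain groups are C_0 ≅ Z^9, C_1 ≅ Z^27, C_2 ≅ Z^18.

The boundary map ∂_1: C_1 → C_0 sends each edge [p,q] (with p < q) to q − p. For instance
  ∂EF = F − E.
This gives a 9×27 integer matrix of rank 8; reducing to Smith normal form yields diagonal entries (1,1,1,1,1,1,1,1).

∂_2: C_2 → C_1 sends each 2-simplex [p,q,r] to [q,r] − [p,r] + [p,q]. For instance
  ∂BGM = GM − BM + BG,
  ∂BEL = EL − BL + BE.
The 27×18 boundary matrix has rank 17 and Smith normal form diag(1,1,1,1,1,1,1,1,1,1,1,1,1,1,1,1,1).

Computing H_k = (kernel of ∂_k) / (image of ∂_{k+1}):

  H_2: rank ker ∂_2 − rank ∂_3 = (18 − 17) − 0 = 1, and there is no ∂_3, so H_2 = Z.

H_2 ≅ Z.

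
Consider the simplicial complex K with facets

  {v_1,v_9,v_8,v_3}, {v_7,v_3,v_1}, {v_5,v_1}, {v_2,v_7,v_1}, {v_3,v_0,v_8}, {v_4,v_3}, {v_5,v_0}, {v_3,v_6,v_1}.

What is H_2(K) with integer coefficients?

We work with the vertex ordering v_0 < v_1 < v_2 < v_3 < v_4 < v_5 < v_6 < v_7 < v_8 < v_9. The simplices of K, each written with vertices in increasing order, are:

  0-simplices (10): [v_0], [v_1], [v_2], [v_3], [v_4], [v_5], [v_6], [v_7], [v_8], [v_9]
  1-simplices (17): (17 of them)
  2-simplices (8): [v_0,v_3,v_8], [v_1,v_2,v_7], [v_1,v_3,v_6], [v_1,v_3,v_7], [v_1,v_3,v_8], [v_1,v_3,v_9], [v_1,v_8,v_9], [v_3,v_8,v_9]
  3-simplices (1): [v_1,v_3,v_8,v_9]

Hence C_0 ≅ Z^10, C_1 ≅ Z^17, C_2 ≅ Z^8, C_3 ≅ Z^1.

The boundary map ∂_1: C_1 → C_0 sends each edge [p,q] (with p < q) to q − p. For instance
  ∂[v_1,v_6] = [v_6] − [v_1].
The 10×17 boundary matrix has rank 9 and Smith normal form diag(1,1,1,1,1,1,1,1,1).

Boundary ∂_2: C_2 → C_1 sends each 2-simplex [p,q,r] to [q,r] − [p,r] + [p,q]. For instance
  ∂[v_1,v_3,v_8] = [v_3,v_8] − [v_1,v_8] + [v_1,v_3],
  ∂[v_0,v_3,v_8] = [v_3,v_8] − [v_0,v_8] + [v_0,v_3].
The 17×8 boundary matrix has rank 7 and Smith normal form diag(1,1,1,1,1,1,1).

∂_3: C_3 → C_2 sends each 3-simplex σ to the alternating sum Σ_i (−1)^i (σ with its i-th vertex removed). For instance
  ∂[v_1,v_3,v_8,v_9] = [v_3,v_8,v_9] − [v_1,v_8,v_9] + [v_1,v_3,v_9] − [v_1,v_3,v_8].
As a 8×1 matrix over Z this has rank 1, with invariant factors (1).

From H_k ≅ ker(∂_k) / im(∂_{k+1}) we obtain:

  H_2: rank ker ∂_2 − rank ∂_3 = (8 − 7) − 1 = 0, and the invariant factors of ∂_3 are all 1, so H_2 ≅ 0.

H_2 ≅ 0.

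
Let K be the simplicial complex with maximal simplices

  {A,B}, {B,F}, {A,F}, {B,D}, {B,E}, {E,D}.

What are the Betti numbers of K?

Fix the vertex order A < B < D < E < F and write every simplex with vertices in increasing order. Then dim K = 1 and the simplices of K are:

  0-simplices (5): A, B, D, E, F
  1-simplices (6): AB, AF, BD, BE, BF, DE

giving chain groups C_0 ≅ Z^5, C_1 ≅ Z^6.

The boundary map ∂_1: C_1 → C_0 maps an edge to its endpoints' difference, ∂[p,q] = q − p.
The resulting 5×6 matrix has rank 4, and its Smith normal form has invariant factors (1,1,1,1).

From H_k ≅ ker(∂_k) / im(∂_{k+1}) we obtain:

  H_0: rank C_0 − rank ∂_1 = 5 − 4 = 1, and the invariant factors of ∂_1 are all 1, so H_0 = Z.
  H_1: rank ker ∂_1 − rank ∂_2 = (6 − 4) − 0 = 2, and there is no ∂_2, so H_1 = Z^2.

As a check, the Euler characteristic is 5 − 6 = -1, which agrees with 1 − 2 = -1.

Hence the Betti numbers are b_0 = 1, b_1 = 2.

b_0 = 1, b_1 = 2.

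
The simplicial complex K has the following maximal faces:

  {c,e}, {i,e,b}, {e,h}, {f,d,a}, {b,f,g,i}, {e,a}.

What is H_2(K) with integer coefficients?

We work with the vertex ordering a < b < c < d < e < f < g < h < i. The simplices of K, each written with vertices in increasing order, are:

  0-simplices (9): a, b, c, d, e, f, g, h, i
  1-simplices (14): ad, ae, af, be, bf, bg, bi, ce, df, eh, ei, fg, fi, gi
  2-simplices (6): adf, bei, bfg, bfi, bgi, fgi
  3-simplices (1): bfgi

Hence C_0 ≅ Z^9, C_1 ≅ Z^14, C_2 ≅ Z^6, C_3 ≅ Z^1.

∂_1: C_1 → C_0 maps an edge to its endpoints' difference, ∂[p,q] = q − p. For instance
  ∂df = f − d.
As a 9×14 matrix over Z this has rank 8, with invariant factors (1,1,1,1,1,1,1,1).

Boundary ∂_2: C_2 → C_1 maps a triangle to the signed sum of its edges. For instance
  ∂bfg = fg − bg + bf,
  ∂bei = ei − bi + be.
This gives a 14×6 integer matrix of rank 5; reducing to Smith normal form yields diagonal entries (1,1,1,1,1).

∂_3: C_3 → C_2 sends each 3-simplex σ to the alternating sum Σ_i (−1)^i (σ with its i-th vertex removed). For instance
  ∂bfgi = fgi − bgi + bfi − bfg.
This gives a 6×1 integer matrix of rank 1; reducing to Smith normal form yields diagonal entries (1).

From H_k ≅ ker(∂_k) / im(∂_{k+1}) we obtain:

  H_2: rank ker ∂_2 − rank ∂_3 = (6 − 5) − 1 = 0, and the invariant factors of ∂_3 are all 1, so H_2 ≅ 0.

H_2 ≅ 0.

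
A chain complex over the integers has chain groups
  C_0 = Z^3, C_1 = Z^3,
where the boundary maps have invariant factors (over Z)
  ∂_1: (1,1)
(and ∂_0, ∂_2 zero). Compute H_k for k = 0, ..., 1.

H_0 = Z,  H_1 = Z.

H_0: b_0 = 3 − 0 − 2 = 1; torsion from ∂_1 factors > 1: none. So H_0 = Z.
H_1: b_1 = 3 − 2 − 0 = 1; torsion from ∂_2 factors > 1: none. So H_1 = Z.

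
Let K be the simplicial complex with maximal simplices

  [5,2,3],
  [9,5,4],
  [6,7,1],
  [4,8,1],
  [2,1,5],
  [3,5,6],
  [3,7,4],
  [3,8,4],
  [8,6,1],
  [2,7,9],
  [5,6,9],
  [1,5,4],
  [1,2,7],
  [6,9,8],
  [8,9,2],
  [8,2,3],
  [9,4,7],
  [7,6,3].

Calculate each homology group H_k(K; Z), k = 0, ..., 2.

H_0 ≅ Z,  H_1 ≅ Z^2,  H_2 ≅ Z.

Fix the vertex order 1 < 2 < 3 < 4 < 5 < 6 < 7 < 8 < 9 and write every simplex with vertices in increasing order. Then dim K = 2 and the simplices of K are:

  0-simplices (9): [1], [2], [3], [4], [5], [6], [7], [8], [9]
  1-simplices (27): (27 of them)
  2-simplices (18): [1,2,5], [1,2,7], [1,4,5], [1,4,8], [1,6,7], [1,6,8], [2,3,5], [2,3,8], [2,7,9], [2,8,9], [3,4,7], [3,4,8], [3,5,6], [3,6,7], [4,5,9], [4,7,9], [5,6,9], [6,8,9]

Hence C_0 ≅ Z^9, C_1 ≅ Z^27, C_2 ≅ Z^18.

Boundary ∂_1: C_1 → C_0 maps an edge to its endpoints' difference, ∂[p,q] = q − p.
As a 9×27 matrix over Z this has rank 8, with invariant factors (1,1,1,1,1,1,1,1).

Boundary ∂_2: C_2 → C_1 sends each 2-simplex [p,q,r] to [q,r] − [p,r] + [p,q]. For instance
  ∂[3,5,6] = [5,6] − [3,6] + [3,5],
  ∂[3,4,7] = [4,7] − [3,7] + [3,4].
The 27×18 boundary matrix has rank 17 and Smith normal form diag(1,1,1,1,1,1,1,1,1,1,1,1,1,1,1,1,1).

From H_k ≅ ker(∂_k) / im(∂_{k+1}) we obtain:

  H_0: rank C_0 − rank ∂_1 = 9 − 8 = 1, and the invariant factors of ∂_1 are all 1, so H_0 ≅ Z.
  H_1: rank ker ∂_1 − rank ∂_2 = (27 − 8) − 17 = 2, and the invariant factors of ∂_2 are all 1, so H_1 ≅ Z^2.
  H_2: rank ker ∂_2 − rank ∂_3 = (18 − 17) − 0 = 1, and there is no ∂_3, so H_2 ≅ Z.

As a check, the Euler characteristic is 9 − 27 + 18 = 0, which agrees with 1 − 2 + 1 = 0.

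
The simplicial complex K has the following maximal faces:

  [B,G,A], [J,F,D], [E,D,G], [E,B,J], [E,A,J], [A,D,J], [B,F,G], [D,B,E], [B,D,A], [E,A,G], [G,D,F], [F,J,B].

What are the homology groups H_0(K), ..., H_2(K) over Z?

Fix the vertex order A < B < D < E < F < G < J and write every simplex with vertices in increasing order. Then dim K = 2 and the simplices of K are:

  0-simplices (7): A, B, D, E, F, G, J
  1-simplices (18): AB, AD, AE, AG, AJ, BD, BE, BF, BG, BJ, DE, DF, DG, DJ, EG, EJ, FG, FJ
  2-simplices (12): ABD, ABG, ADJ, AEG, AEJ, BDE, BEJ, BFG, BFJ, DEG, DFG, DFJ

giving chain groups C_0 ≅ Z^7, C_1 ≅ Z^18, C_2 ≅ Z^12.

Boundary ∂_1: C_1 → C_0 maps an edge to its endpoints' difference, ∂[p,q] = q − p.
The resulting 7×18 matrix has rank 6, and its Smith normal form has invariant factors (1,1,1,1,1,1).

The boundary map ∂_2: C_2 → C_1 sends each 2-simplex [p,q,r] to [q,r] − [p,r] + [p,q]. For instance
  ∂BDE = DE − BE + BD,
  ∂DEG = EG − DG + DE.
The 18×12 boundary matrix has rank 12 and Smith normal form diag(1,1,1,1,1,1,1,1,1,1,1,2).

From H_k ≅ ker(∂_k) / im(∂_{k+1}) we obtain:

  H_0: rank C_0 − rank ∂_1 = 7 − 6 = 1, and the invariant factors of ∂_1 are all 1, so H_0 ≅ Z.
  H_1: rank ker ∂_1 − rank ∂_2 = (18 − 6) − 12 = 0, and ∂_2 has invariant factor 2 > 1, so H_1 ≅ Z/2.
  H_2: rank ker ∂_2 − rank ∂_3 = (12 − 12) − 0 = 0, and there is no ∂_3, so H_2 ≅ 0.

As a check, the Euler characteristic is 7 − 18 + 12 = 1, which agrees with 1 − 0 + 0 = 1.

H_0 ≅ Z,  H_1 ≅ Z/2,  H_2 = 0.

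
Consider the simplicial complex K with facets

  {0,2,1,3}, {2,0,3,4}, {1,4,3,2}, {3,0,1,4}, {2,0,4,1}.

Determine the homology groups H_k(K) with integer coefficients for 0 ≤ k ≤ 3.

H_0 = Z,  H_1 = 0,  H_2 = 0,  H_3 = Z.

Fix the vertex order 0 < 1 < 2 < 3 < 4 and write every simplex with vertices in increasing order. Then dim K = 3 and the simplices of K are:

  0-simplices (5): [0], [1], [2], [3], [4]
  1-simplices (10): [0,1], [0,2], [0,3], [0,4], [1,2], [1,3], [1,4], [2,3], [2,4], [3,4]
  2-simplices (10): [0,1,2], [0,1,3], [0,1,4], [0,2,3], [0,2,4], [0,3,4], [1,2,3], [1,2,4], [1,3,4], [2,3,4]
  3-simplices (5): [0,1,2,3], [0,1,2,4], [0,1,3,4], [0,2,3,4], [1,2,3,4]

Hence C_0 ≅ Z^5, C_1 ≅ Z^10, C_2 ≅ Z^10, C_3 ≅ Z^5.

The boundary map ∂_1: C_1 → C_0 maps an edge to its endpoints' difference, ∂[p,q] = q − p. For instance
  ∂[2,4] = [4] − [2].
This gives a 5×10 integer matrix of rank 4; reducing to Smith normal form yields diagonal entries (1,1,1,1).

∂_2: C_2 → C_1 sends each 2-simplex [p,q,r] to [q,r] − [p,r] + [p,q]. For instance
  ∂[1,3,4] = [3,4] − [1,4] + [1,3],
  ∂[1,2,4] = [2,4] − [1,4] + [1,2].
As a 10×10 matrix over Z this has rank 6, with invariant factors (1,1,1,1,1,1).

Boundary ∂_3: C_3 → C_2 sends each 3-simplex σ to the alternating sum Σ_i (−1)^i (σ with its i-th vertex removed). For instance
  ∂[0,1,3,4] = [1,3,4] − [0,3,4] + [0,1,4] − [0,1,3],
  ∂[0,1,2,3] = [1,2,3] − [0,2,3] + [0,1,3] − [0,1,2].
This gives a 10×5 integer matrix of rank 4; reducing to Smith normal form yields diagonal entries (1,1,1,1).

Now H_k = ker ∂_k / im ∂_{k+1}, so:

  H_0: rank C_0 − rank ∂_1 = 5 − 4 = 1, and the invariant factors of ∂_1 are all 1, so H_0 = Z.
  H_1: rank ker ∂_1 − rank ∂_2 = (10 − 4) − 6 = 0, and the invariant factors of ∂_2 are all 1, so H_1 = 0.
  H_2: rank ker ∂_2 − rank ∂_3 = (10 − 6) − 4 = 0, and the invariant factors of ∂_3 are all 1, so H_2 = 0.
  H_3: rank ker ∂_3 − rank ∂_4 = (5 − 4) − 0 = 1, and there is no ∂_4, so H_3 = Z.

(K is a triangulation of the 3-sphere S^3.)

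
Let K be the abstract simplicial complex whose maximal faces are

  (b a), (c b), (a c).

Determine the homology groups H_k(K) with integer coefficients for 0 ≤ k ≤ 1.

H_0 ≅ Z,  H_1 ≅ Z.

Take the total order a < b < c on the vertex set. Then K (dimension 1) consists of the simplices:

  0-simplices (3): a, b, c
  1-simplices (3): ab, ac, bc

Hence C_0 ≅ Z^3, C_1 ≅ Z^3.

Boundary ∂_1: C_1 → C_0 is given by ∂[p,q] = [q] − [p]. For instance
  ∂ab = b − a.
The resulting 3×3 matrix has rank 2, and its Smith normal form has invariant factors (1,1).

Computing H_k = (kernel of ∂_k) / (image of ∂_{k+1}):

  H_0: rank C_0 − rank ∂_1 = 3 − 2 = 1, and the invariant factors of ∂_1 are all 1, so H_0 = Z.
  H_1: rank ker ∂_1 − rank ∂_2 = (3 − 2) − 0 = 1, and there is no ∂_2, so H_1 = Z.

As a check, the Euler characteristic is 3 − 3 = 0, which agrees with 1 − 1 = 0.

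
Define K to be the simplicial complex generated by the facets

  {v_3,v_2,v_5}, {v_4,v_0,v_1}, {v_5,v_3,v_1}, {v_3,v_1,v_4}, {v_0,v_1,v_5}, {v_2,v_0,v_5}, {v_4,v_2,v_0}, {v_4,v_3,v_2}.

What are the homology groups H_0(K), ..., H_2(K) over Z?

H_0 = Z,  H_1 = 0,  H_2 = Z.

Take the total order v_0 < v_1 < v_2 < v_3 < v_4 < v_5 on the vertex set. Then K (dimension 2) consists of the simplices:

  0-simplices (6): [v_0], [v_1], [v_2], [v_3], [v_4], [v_5]
  1-simplices (12): [v_0,v_1], [v_0,v_2], [v_0,v_4], [v_0,v_5], [v_1,v_3], [v_1,v_4], [v_1,v_5], [v_2,v_3], [v_2,v_4], [v_2,v_5], [v_3,v_4], [v_3,v_5]
  2-simplices (8): [v_0,v_1,v_4], [v_0,v_1,v_5], [v_0,v_2,v_4], [v_0,v_2,v_5], [v_1,v_3,v_4], [v_1,v_3,v_5], [v_2,v_3,v_4], [v_2,v_3,v_5]

giving chain groups C_0 ≅ Z^6, C_1 ≅ Z^12, C_2 ≅ Z^8.

The boundary map ∂_1: C_1 → C_0 is given by ∂[p,q] = [q] − [p]. For instance
  ∂[v_1,v_4] = [v_4] − [v_1].
The resulting 6×12 matrix has rank 5, and its Smith normal form has invariant factors (1,1,1,1,1).

Boundary ∂_2: C_2 → C_1 maps a triangle to the signed sum of its edges. For instance
  ∂[v_1,v_3,v_4] = [v_3,v_4] − [v_1,v_4] + [v_1,v_3],
  ∂[v_0,v_1,v_4] = [v_1,v_4] − [v_0,v_4] + [v_0,v_1].
The 12×8 boundary matrix has rank 7 and Smith normal form diag(1,1,1,1,1,1,1).

From H_k ≅ ker(∂_k) / im(∂_{k+1}) we obtain:

  H_0: rank C_0 − rank ∂_1 = 6 − 5 = 1, and the invariant factors of ∂_1 are all 1, so H_0 ≅ Z.
  H_1: rank ker ∂_1 − rank ∂_2 = (12 − 5) − 7 = 0, and the invariant factors of ∂_2 are all 1, so H_1 ≅ 0.
  H_2: rank ker ∂_2 − rank ∂_3 = (8 − 7) − 0 = 1, and there is no ∂_3, so H_2 ≅ Z.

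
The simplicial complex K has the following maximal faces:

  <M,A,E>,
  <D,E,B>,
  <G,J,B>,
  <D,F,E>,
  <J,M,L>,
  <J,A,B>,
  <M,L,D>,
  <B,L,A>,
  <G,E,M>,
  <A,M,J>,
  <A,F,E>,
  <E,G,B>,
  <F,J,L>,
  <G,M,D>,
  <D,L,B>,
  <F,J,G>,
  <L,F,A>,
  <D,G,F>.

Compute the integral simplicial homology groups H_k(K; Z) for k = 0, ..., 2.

H_0 = Z,  H_1 = Z ⊕ Z/2Z,  H_2 = 0.

Take the total order A < B < D < E < F < G < J < L < M on the vertex set. Then K (dimension 2) consists of the simplices:

  0-simplices (9): A, B, D, E, F, G, J, L, M
  1-simplices (27): AB, AE, AF, AJ, AL, AM, BD, BE, BG, BJ, BL, DE, DF, DG, DL, DM, EF, EG, EM, FG, FJ, FL, GJ, GM, JL, JM, LM
  2-simplices (18): ABJ, ABL, AEF, AEM, AFL, AJM, BDE, BDL, BEG, BGJ, DEF, DFG, DGM, DLM, EGM, FGJ, FJL, JLM

Hence C_0 ≅ Z^9, C_1 ≅ Z^27, C_2 ≅ Z^18.

Boundary ∂_1: C_1 → C_0 maps an edge to its endpoints' difference, ∂[p,q] = q − p. For instance
  ∂FG = G − F.
As a 9×27 matrix over Z this has rank 8, with invariant factors (1,1,1,1,1,1,1,1).

∂_2: C_2 → C_1 acts by ∂[p,q,r] = [q,r] − [p,r] + [p,q]. For instance
  ∂BGJ = GJ − BJ + BG,
  ∂BEG = EG − BG + BE.
This gives a 27×18 integer matrix of rank 18; reducing to Smith normal form yields diagonal entries (1,1,1,1,1,1,1,1,1,1,1,1,1,1,1,1,1,2).

Computing H_k = (kernel of ∂_k) / (image of ∂_{k+1}):

  H_0: rank C_0 − rank ∂_1 = 9 − 8 = 1, and the invariant factors of ∂_1 are all 1, so H_0 = Z.
  H_1: rank ker ∂_1 − rank ∂_2 = (27 − 8) − 18 = 1, and ∂_2 has invariant factor 2 > 1, so H_1 = Z ⊕ Z/2Z.
  H_2: rank ker ∂_2 − rank ∂_3 = (18 − 18) − 0 = 0, and there is no ∂_3, so H_2 = 0.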